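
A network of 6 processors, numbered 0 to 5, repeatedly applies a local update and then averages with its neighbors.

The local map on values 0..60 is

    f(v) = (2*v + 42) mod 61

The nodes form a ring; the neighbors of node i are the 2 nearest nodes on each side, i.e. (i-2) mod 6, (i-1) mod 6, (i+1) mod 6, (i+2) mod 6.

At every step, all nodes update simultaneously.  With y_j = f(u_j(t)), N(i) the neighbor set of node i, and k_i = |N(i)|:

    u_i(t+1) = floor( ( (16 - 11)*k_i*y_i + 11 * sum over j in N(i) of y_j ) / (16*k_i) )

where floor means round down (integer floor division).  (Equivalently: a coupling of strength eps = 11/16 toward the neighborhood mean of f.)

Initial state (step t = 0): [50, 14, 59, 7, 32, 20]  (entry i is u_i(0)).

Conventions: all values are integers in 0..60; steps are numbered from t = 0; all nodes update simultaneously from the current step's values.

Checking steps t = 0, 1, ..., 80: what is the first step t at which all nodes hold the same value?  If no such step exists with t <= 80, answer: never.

Answer: 26
Key observation: Synchronization is absorbing here: once all nodes are equal they stay equal, and step 26 is the first all-equal step.

Derivation:
t=0: [50, 14, 59, 7, 32, 20]  (not all equal)
t=1: [25, 26, 34, 36, 37, 28]  (not all equal)
t=2: [39, 39, 44, 46, 46, 41]  (not all equal)
t=3: [32, 32, 26, 17, 17, 25]  (not all equal)
t=4: [35, 35, 30, 26, 26, 30]  (not all equal)
t=5: [44, 44, 41, 38, 38, 41]  (not all equal)
t=6: [14, 14, 22, 29, 29, 22]  (not all equal)
t=7: [19, 19, 24, 29, 29, 24]  (not all equal)
t=8: [25, 25, 29, 32, 32, 29]  (not all equal)
t=9: [36, 36, 38, 40, 40, 38]  (not all equal)
t=10: [45, 45, 36, 28, 28, 36]  (not all equal)
t=11: [29, 29, 32, 37, 37, 32]  (not all equal)
t=12: [43, 43, 46, 48, 48, 46]  (not all equal)
t=13: [9, 9, 11, 12, 12, 11]  (not all equal)
t=14: [30, 30, 23, 13, 13, 23]  (not all equal)
t=15: [30, 30, 24, 19, 19, 24]  (not all equal)
t=16: [33, 33, 29, 26, 26, 29]  (not all equal)
t=17: [41, 41, 39, 37, 37, 39]  (not all equal)
t=18: [30, 30, 38, 47, 47, 38]  (not all equal)
t=19: [41, 41, 36, 33, 33, 36]  (not all equal)
t=20: [27, 27, 33, 41, 41, 33]  (not all equal)
t=21: [33, 33, 27, 23, 23, 27]  (not all equal)
t=22: [39, 39, 36, 33, 33, 36]  (not all equal)
t=23: [54, 54, 53, 51, 51, 53]  (not all equal)
t=24: [26, 26, 25, 24, 24, 25]  (not all equal)
t=25: [31, 31, 31, 30, 30, 31]  (not all equal)
t=26: [42, 42, 42, 42, 42, 42]  (all equal)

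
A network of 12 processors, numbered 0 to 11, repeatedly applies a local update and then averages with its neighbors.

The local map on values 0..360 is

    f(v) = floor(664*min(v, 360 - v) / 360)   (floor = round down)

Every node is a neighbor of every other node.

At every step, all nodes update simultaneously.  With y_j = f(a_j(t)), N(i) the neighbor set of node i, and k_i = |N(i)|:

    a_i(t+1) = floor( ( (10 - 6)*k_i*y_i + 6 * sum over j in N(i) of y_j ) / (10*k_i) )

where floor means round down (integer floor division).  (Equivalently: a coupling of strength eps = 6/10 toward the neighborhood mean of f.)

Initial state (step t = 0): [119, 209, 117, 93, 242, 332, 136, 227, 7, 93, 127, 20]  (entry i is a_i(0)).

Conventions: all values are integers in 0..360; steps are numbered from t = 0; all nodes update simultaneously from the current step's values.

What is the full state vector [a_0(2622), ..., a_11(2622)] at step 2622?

Answer: [178, 178, 178, 178, 178, 178, 178, 178, 178, 178, 178, 178]
Key observation: The state at step 13, [328, 328, 328, 328, 328, 328, 328, 328, 328, 328, 328, 328], reappears at step 22: the system is in a cycle of period 9 from step 13 on.  Therefore the state at step 2622 equals the state at step 13 + ((2622 - 13) mod 9) = 21, which is [178, 178, 178, 178, 178, 178, 178, 178, 178, 178, 178, 178].

Derivation:
t=0: [119, 209, 117, 93, 242, 332, 136, 227, 7, 93, 127, 20]
t=1: [190, 210, 188, 173, 189, 132, 200, 199, 118, 173, 195, 126]
t=2: [296, 283, 297, 298, 296, 271, 289, 290, 262, 298, 292, 268]
t=3: [129, 137, 128, 127, 129, 144, 133, 132, 150, 127, 131, 146]
t=4: [243, 249, 243, 242, 243, 253, 246, 245, 257, 242, 245, 254]
t=5: [210, 206, 210, 211, 210, 204, 208, 209, 201, 211, 209, 203]
t=6: [278, 281, 278, 278, 278, 282, 280, 279, 284, 278, 279, 283]
t=7: [148, 146, 148, 148, 148, 145, 147, 148, 144, 148, 148, 145]
t=8: [270, 269, 270, 270, 270, 269, 270, 270, 268, 270, 270, 269]
t=9: [166, 166, 166, 166, 166, 166, 166, 166, 167, 166, 166, 166]
t=10: [306, 306, 306, 306, 306, 306, 306, 306, 306, 306, 306, 306]
t=11: [99, 99, 99, 99, 99, 99, 99, 99, 99, 99, 99, 99]
t=12: [182, 182, 182, 182, 182, 182, 182, 182, 182, 182, 182, 182]
t=13: [328, 328, 328, 328, 328, 328, 328, 328, 328, 328, 328, 328]
t=14: [59, 59, 59, 59, 59, 59, 59, 59, 59, 59, 59, 59]
t=15: [108, 108, 108, 108, 108, 108, 108, 108, 108, 108, 108, 108]
t=16: [199, 199, 199, 199, 199, 199, 199, 199, 199, 199, 199, 199]
t=17: [296, 296, 296, 296, 296, 296, 296, 296, 296, 296, 296, 296]
t=18: [118, 118, 118, 118, 118, 118, 118, 118, 118, 118, 118, 118]
t=19: [217, 217, 217, 217, 217, 217, 217, 217, 217, 217, 217, 217]
t=20: [263, 263, 263, 263, 263, 263, 263, 263, 263, 263, 263, 263]
t=21: [178, 178, 178, 178, 178, 178, 178, 178, 178, 178, 178, 178]
t=22: [328, 328, 328, 328, 328, 328, 328, 328, 328, 328, 328, 328]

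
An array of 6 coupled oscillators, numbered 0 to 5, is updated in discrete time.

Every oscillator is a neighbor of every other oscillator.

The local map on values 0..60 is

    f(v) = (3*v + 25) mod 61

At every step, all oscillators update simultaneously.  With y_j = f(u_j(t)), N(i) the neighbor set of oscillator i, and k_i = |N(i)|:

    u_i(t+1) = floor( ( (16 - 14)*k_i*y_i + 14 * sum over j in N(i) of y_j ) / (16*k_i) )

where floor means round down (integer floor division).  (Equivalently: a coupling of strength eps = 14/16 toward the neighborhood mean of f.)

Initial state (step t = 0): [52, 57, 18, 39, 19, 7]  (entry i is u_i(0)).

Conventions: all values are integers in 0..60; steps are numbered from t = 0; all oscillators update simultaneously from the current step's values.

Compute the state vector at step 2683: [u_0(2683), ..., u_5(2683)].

Simulating step by step:
t=0: [52, 57, 18, 39, 19, 7]
t=1: [28, 30, 30, 29, 29, 28]
t=2: [51, 50, 50, 51, 51, 51]
t=3: [54, 55, 55, 54, 54, 54]
t=4: [5, 4, 4, 5, 5, 5]
t=5: [38, 39, 39, 38, 38, 38]
t=6: [18, 17, 17, 18, 18, 18]
t=7: [16, 17, 17, 16, 16, 16]
t=8: [13, 12, 12, 13, 13, 13]
t=9: [1, 2, 2, 1, 1, 1]
t=10: [29, 28, 28, 29, 29, 29]
t=11: [49, 50, 50, 49, 49, 49]
t=12: [51, 50, 50, 51, 51, 51]

Answer: [54, 55, 55, 54, 54, 54]
Key observation: The state at step 2, [51, 50, 50, 51, 51, 51], reappears at step 12: the system is in a cycle of period 10 from step 2 on.  Therefore the state at step 2683 equals the state at step 2 + ((2683 - 2) mod 10) = 3, which is [54, 55, 55, 54, 54, 54].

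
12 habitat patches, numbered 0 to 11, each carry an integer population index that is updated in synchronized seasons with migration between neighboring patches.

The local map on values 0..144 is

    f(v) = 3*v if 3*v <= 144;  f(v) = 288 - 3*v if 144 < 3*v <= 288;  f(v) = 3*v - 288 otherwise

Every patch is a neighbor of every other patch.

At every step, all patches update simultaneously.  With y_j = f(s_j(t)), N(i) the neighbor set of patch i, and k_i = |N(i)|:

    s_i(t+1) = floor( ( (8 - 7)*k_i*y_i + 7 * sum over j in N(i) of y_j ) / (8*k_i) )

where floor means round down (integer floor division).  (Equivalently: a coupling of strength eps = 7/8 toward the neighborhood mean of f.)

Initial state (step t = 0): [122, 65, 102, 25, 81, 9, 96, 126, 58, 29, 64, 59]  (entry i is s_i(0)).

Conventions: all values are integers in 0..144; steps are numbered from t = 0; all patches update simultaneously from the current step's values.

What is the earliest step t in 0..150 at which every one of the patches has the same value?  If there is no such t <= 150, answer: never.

Simulating step by step:
t=0: [122, 65, 102, 25, 81, 9, 96, 126, 58, 29, 64, 59]  (not all equal)
t=1: [69, 70, 67, 69, 68, 67, 66, 70, 71, 70, 70, 71]  (not all equal)
t=2: [81, 80, 81, 81, 81, 81, 81, 80, 80, 80, 80, 80]  (not all equal)
t=3: [46, 46, 46, 46, 46, 46, 46, 46, 46, 46, 46, 46]  (all equal)

Answer: 3
Key observation: Synchronization is absorbing here: once all patches are equal they stay equal, and step 3 is the first all-equal step.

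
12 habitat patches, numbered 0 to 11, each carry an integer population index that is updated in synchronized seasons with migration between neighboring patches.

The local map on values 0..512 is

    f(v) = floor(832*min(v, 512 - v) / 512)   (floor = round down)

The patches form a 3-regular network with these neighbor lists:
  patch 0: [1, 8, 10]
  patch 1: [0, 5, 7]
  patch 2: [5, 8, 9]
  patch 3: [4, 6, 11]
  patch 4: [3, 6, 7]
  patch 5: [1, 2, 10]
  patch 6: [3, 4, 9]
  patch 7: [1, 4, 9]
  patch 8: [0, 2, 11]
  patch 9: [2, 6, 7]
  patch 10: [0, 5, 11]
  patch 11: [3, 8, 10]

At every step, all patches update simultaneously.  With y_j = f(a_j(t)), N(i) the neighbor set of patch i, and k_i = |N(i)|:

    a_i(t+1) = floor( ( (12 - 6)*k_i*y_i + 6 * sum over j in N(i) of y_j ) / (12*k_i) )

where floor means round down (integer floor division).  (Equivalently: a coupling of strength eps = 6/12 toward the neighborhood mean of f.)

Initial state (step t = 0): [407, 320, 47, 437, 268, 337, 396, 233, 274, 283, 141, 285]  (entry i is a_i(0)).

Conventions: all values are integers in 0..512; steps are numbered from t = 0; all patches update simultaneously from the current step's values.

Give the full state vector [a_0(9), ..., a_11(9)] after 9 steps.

Answer: [211, 206, 212, 223, 208, 196, 203, 210, 237, 202, 204, 239]

Derivation:
t=0: [407, 320, 47, 437, 268, 337, 396, 233, 274, 283, 141, 285]
t=1: [239, 294, 211, 219, 312, 244, 242, 369, 295, 293, 251, 306]
t=2: [379, 346, 354, 352, 325, 381, 369, 288, 353, 338, 389, 352]
t=3: [229, 266, 253, 262, 294, 226, 256, 324, 251, 283, 214, 249]
t=4: [378, 373, 396, 398, 364, 376, 396, 340, 401, 374, 364, 395]
t=5: [216, 232, 198, 195, 228, 219, 202, 254, 189, 221, 224, 195]
t=6: [350, 374, 330, 327, 361, 354, 338, 390, 318, 356, 352, 322]
t=7: [264, 231, 284, 289, 252, 257, 274, 219, 301, 255, 267, 299]
t=8: [387, 382, 380, 371, 388, 397, 390, 377, 357, 392, 392, 356]
t=9: [211, 206, 212, 223, 208, 196, 203, 210, 237, 202, 204, 239]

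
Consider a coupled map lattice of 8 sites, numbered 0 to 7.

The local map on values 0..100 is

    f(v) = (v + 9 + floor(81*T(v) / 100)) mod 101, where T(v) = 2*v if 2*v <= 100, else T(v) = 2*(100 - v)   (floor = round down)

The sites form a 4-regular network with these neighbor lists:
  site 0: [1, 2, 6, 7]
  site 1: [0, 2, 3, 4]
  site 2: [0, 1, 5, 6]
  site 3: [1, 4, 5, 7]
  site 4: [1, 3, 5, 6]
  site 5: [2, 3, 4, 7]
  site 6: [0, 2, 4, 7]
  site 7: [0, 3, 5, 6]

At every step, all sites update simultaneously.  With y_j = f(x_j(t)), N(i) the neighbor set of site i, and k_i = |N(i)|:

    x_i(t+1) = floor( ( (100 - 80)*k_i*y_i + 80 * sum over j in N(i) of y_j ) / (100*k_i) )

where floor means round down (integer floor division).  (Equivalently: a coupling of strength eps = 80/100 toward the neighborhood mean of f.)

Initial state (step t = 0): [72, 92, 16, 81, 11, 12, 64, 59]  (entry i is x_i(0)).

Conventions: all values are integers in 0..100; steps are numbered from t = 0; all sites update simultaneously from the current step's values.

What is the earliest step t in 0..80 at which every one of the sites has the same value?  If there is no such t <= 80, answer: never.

Simulating step by step:
t=0: [72, 92, 16, 81, 11, 12, 64, 59]  (not all equal)
t=1: [30, 28, 31, 28, 27, 35, 35, 29]  (not all equal)
t=2: [88, 84, 91, 85, 88, 87, 88, 90]  (not all equal)
t=3: [14, 15, 15, 15, 16, 15, 14, 15]  (not all equal)
t=4: [46, 47, 46, 48, 47, 48, 47, 46]  (not all equal)
t=5: [29, 30, 30, 31, 31, 30, 29, 30]  (not all equal)
t=6: [85, 87, 85, 88, 87, 88, 86, 86]  (not all equal)
t=7: [16, 16, 16, 15, 15, 15, 16, 15]  (not all equal)
t=8: [49, 49, 49, 48, 48, 48, 49, 48]  (not all equal)
t=9: [35, 34, 35, 33, 34, 33, 34, 34]  (not all equal)
t=10: [98, 98, 98, 96, 96, 97, 98, 97]  (not all equal)
t=11: [9, 9, 9, 9, 9, 9, 9, 9]  (all equal)

Answer: 11
Key observation: Synchronization is absorbing here: once all sites are equal they stay equal, and step 11 is the first all-equal step.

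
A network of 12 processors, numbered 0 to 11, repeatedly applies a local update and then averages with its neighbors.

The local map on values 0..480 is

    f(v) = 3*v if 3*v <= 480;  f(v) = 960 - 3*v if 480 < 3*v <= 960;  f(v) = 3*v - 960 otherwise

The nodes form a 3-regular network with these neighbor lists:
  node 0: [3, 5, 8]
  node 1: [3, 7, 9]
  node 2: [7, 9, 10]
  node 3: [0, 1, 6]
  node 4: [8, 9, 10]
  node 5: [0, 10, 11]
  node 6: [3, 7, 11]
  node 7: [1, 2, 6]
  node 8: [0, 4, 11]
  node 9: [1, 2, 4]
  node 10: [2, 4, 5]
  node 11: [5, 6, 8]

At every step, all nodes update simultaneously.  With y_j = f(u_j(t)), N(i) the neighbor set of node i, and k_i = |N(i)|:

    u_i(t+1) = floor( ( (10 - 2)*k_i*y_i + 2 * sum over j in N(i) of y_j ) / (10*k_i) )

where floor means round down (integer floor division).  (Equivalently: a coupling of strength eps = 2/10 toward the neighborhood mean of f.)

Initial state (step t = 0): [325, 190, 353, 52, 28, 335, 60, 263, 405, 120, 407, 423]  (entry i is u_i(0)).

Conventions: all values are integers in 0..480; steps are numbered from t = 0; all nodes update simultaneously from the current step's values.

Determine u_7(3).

Simulating step by step:
t=0: [325, 190, 353, 52, 28, 335, 60, 263, 405, 120, 407, 423]
t=1: [42, 357, 132, 163, 125, 75, 186, 181, 231, 326, 224, 279]
t=2: [165, 149, 365, 419, 338, 215, 389, 394, 255, 73, 296, 158]
t=3: [425, 406, 142, 312, 75, 319, 231, 230, 222, 217, 91, 427]

Answer: u_7(3) = 230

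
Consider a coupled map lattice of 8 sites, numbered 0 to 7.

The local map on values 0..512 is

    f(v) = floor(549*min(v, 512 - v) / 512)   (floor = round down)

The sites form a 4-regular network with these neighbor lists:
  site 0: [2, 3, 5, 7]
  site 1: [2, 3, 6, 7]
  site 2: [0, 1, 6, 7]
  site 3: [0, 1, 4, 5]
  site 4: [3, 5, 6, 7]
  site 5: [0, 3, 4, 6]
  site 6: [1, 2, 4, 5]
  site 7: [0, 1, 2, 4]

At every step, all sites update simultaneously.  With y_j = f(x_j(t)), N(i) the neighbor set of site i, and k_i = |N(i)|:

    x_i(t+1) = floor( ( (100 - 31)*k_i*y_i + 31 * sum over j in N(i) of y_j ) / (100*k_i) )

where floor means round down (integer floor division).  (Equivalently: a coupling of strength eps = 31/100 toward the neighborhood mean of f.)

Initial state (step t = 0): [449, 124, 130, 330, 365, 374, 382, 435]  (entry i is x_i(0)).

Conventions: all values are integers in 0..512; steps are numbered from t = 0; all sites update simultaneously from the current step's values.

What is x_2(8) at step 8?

Simulating step by step:
t=0: [449, 124, 130, 330, 365, 374, 382, 435]
t=1: [89, 134, 128, 173, 151, 144, 140, 94]
t=2: [110, 143, 132, 170, 156, 152, 149, 110]
t=3: [127, 151, 139, 172, 163, 160, 157, 125]
t=4: [143, 160, 149, 176, 170, 169, 166, 140]
t=5: [158, 170, 160, 182, 179, 179, 175, 155]
t=6: [172, 181, 172, 191, 189, 189, 185, 169]
t=7: [186, 193, 185, 201, 200, 200, 197, 184]
t=8: [201, 205, 199, 212, 212, 212, 210, 199]

Answer: x_2(8) = 199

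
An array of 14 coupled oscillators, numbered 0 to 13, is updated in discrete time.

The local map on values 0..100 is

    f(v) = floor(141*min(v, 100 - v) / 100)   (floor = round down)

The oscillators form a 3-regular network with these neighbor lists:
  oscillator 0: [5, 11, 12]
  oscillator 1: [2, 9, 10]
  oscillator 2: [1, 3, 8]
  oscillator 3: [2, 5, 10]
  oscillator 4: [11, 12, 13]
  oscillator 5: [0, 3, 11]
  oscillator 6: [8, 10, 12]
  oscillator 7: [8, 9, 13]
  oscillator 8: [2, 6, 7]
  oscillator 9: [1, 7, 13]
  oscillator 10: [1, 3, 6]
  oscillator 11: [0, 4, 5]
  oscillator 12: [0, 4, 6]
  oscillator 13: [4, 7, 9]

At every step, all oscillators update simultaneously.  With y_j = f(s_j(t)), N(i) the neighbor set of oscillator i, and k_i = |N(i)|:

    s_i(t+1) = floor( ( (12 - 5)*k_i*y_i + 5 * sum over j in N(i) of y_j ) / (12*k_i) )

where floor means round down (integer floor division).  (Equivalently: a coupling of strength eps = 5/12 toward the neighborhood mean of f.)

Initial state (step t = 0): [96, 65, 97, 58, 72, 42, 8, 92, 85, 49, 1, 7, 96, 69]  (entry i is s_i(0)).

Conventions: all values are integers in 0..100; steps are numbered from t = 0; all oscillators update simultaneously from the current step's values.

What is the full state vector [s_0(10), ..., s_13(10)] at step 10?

Simulating step by step:
t=0: [96, 65, 97, 58, 72, 42, 8, 92, 85, 49, 1, 7, 96, 69]
t=1: [13, 38, 20, 43, 30, 44, 10, 24, 15, 54, 17, 19, 10, 41]
t=2: [24, 46, 34, 50, 37, 50, 16, 38, 22, 57, 31, 32, 18, 52]
t=3: [38, 58, 50, 63, 49, 61, 26, 52, 35, 60, 46, 47, 29, 62]
t=4: [53, 60, 63, 56, 62, 55, 42, 61, 52, 57, 57, 62, 45, 57]
t=5: [63, 56, 56, 60, 55, 61, 60, 57, 62, 58, 59, 56, 61, 58]
t=6: [53, 60, 59, 56, 61, 55, 55, 58, 55, 59, 57, 59, 55, 59]
t=7: [63, 56, 58, 61, 56, 62, 62, 59, 61, 57, 60, 58, 62, 56]
t=8: [53, 60, 58, 54, 60, 53, 53, 57, 54, 60, 56, 57, 54, 61]
t=9: [64, 57, 59, 63, 57, 64, 64, 59, 63, 56, 62, 61, 63, 55]
t=10: [50, 58, 56, 52, 58, 50, 50, 57, 53, 61, 53, 53, 52, 61]

Answer: [50, 58, 56, 52, 58, 50, 50, 57, 53, 61, 53, 53, 52, 61]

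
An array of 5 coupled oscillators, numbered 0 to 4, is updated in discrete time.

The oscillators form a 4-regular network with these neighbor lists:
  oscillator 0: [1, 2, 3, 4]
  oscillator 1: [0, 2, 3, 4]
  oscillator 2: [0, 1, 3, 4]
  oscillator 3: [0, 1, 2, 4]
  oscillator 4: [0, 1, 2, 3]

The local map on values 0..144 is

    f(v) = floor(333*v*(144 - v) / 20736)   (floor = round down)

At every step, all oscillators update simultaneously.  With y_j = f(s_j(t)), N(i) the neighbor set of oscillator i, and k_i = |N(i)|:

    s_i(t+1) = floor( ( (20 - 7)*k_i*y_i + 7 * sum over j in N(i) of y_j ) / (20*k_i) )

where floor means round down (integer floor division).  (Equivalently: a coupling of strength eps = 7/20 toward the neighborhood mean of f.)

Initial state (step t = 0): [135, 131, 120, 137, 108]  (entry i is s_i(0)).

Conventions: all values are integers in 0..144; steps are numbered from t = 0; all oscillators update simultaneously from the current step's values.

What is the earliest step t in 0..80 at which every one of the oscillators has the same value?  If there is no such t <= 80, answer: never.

Answer: 4
Key observation: Synchronization is absorbing here: once all oscillators are equal they stay equal, and step 4 is the first all-equal step.

Derivation:
t=0: [135, 131, 120, 137, 108]  (not all equal)
t=1: [25, 29, 40, 23, 49]  (not all equal)
t=2: [51, 54, 61, 49, 66]  (not all equal)
t=3: [76, 78, 79, 75, 80]  (not all equal)
t=4: [82, 82, 82, 82, 82]  (all equal)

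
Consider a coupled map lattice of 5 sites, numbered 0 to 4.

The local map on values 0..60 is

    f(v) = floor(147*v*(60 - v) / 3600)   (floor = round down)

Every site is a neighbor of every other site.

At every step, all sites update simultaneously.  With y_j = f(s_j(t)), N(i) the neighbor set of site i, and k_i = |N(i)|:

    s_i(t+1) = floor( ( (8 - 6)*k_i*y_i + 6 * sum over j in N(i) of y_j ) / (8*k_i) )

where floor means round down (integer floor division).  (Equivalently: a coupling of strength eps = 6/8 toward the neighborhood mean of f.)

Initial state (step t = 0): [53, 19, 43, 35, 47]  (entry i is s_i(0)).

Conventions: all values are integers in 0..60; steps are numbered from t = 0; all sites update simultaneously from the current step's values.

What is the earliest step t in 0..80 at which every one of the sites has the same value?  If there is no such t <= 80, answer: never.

Answer: 2
Key observation: Synchronization is absorbing here: once all sites are equal they stay equal, and step 2 is the first all-equal step.

Derivation:
t=0: [53, 19, 43, 35, 47]  (not all equal)
t=1: [26, 27, 26, 27, 26]  (not all equal)
t=2: [36, 36, 36, 36, 36]  (all equal)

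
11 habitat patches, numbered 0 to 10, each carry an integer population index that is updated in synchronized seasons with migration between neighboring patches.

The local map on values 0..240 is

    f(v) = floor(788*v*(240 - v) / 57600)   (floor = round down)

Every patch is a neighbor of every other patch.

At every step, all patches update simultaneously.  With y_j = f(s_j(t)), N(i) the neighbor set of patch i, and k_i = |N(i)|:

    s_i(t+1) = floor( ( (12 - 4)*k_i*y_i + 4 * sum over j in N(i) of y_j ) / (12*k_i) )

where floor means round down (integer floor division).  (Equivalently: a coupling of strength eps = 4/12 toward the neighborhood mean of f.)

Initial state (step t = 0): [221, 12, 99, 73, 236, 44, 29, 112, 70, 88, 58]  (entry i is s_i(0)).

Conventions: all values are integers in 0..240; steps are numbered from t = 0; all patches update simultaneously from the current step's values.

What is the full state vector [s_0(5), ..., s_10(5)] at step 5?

Simulating step by step:
t=0: [221, 12, 99, 73, 236, 44, 29, 112, 70, 88, 58]
t=1: [80, 68, 165, 150, 52, 118, 97, 169, 147, 160, 136]
t=2: [175, 165, 171, 180, 148, 188, 183, 168, 182, 175, 186]
t=3: [154, 163, 158, 149, 174, 140, 146, 160, 147, 154, 143]
t=4: [180, 174, 178, 183, 165, 187, 184, 176, 184, 180, 185]
t=5: [147, 153, 149, 143, 161, 139, 142, 151, 142, 147, 142]

Answer: [147, 153, 149, 143, 161, 139, 142, 151, 142, 147, 142]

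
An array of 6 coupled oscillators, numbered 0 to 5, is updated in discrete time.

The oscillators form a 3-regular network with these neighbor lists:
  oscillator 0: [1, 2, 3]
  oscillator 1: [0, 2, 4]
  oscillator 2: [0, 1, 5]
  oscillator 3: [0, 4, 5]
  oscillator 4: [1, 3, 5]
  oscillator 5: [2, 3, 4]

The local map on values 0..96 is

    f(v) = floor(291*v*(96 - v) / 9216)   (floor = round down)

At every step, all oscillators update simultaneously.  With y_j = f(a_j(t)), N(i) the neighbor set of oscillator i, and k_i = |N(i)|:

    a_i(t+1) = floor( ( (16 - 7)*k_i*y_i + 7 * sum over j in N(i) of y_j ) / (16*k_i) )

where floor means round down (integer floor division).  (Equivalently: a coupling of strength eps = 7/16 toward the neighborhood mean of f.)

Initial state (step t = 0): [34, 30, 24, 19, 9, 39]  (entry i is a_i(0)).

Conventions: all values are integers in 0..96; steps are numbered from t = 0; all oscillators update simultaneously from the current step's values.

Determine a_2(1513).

Simulating step by step:
t=0: [34, 30, 24, 19, 9, 39]
t=1: [60, 55, 59, 49, 39, 57]
t=2: [69, 69, 68, 70, 70, 70]
t=3: [58, 58, 58, 57, 57, 57]
t=4: [69, 69, 69, 69, 69, 69]
t=5: [58, 58, 58, 58, 58, 58]
t=6: [69, 69, 69, 69, 69, 69]

Answer: a_2(1513) = 58
Key observation: The state at step 4, [69, 69, 69, 69, 69, 69], reappears at step 6: the system is in a cycle of period 2 from step 4 on.  Therefore the state at step 1513 equals the state at step 4 + ((1513 - 4) mod 2) = 5, which is [58, 58, 58, 58, 58, 58].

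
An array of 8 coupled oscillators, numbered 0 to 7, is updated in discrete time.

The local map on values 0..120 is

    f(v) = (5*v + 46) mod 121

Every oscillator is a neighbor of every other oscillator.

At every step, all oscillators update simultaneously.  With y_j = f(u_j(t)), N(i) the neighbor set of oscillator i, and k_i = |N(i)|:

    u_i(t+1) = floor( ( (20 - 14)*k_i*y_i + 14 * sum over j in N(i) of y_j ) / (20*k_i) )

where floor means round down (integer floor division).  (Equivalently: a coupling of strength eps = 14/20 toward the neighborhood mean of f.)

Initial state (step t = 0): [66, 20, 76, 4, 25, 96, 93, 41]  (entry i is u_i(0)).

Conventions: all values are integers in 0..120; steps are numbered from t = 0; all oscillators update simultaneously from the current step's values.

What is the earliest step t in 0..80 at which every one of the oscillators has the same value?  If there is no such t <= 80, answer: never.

Answer: never
Key observation: The state at step 15 reappears at step 17 — the system is in a cycle of period 2 from step 15 on.  No step 0..17 is synchronized, and the cycle repeats forever, so no step up to 80 (or ever) has all oscillators equal.

Derivation:
t=0: [66, 20, 76, 4, 25, 96, 93, 41]  (not all equal)
t=1: [32, 34, 42, 42, 39, 37, 34, 31]  (not all equal)
t=2: [78, 80, 64, 64, 85, 83, 80, 77]  (not all equal)
t=3: [66, 68, 52, 52, 73, 71, 68, 65]  (not all equal)
t=4: [30, 32, 40, 40, 37, 35, 32, 29]  (not all equal)
t=5: [68, 70, 54, 54, 75, 73, 70, 67]  (not all equal)
t=6: [40, 42, 50, 50, 47, 45, 42, 39]  (not all equal)
t=7: [33, 35, 43, 43, 40, 38, 35, 56]  (not all equal)
t=8: [71, 73, 56, 56, 53, 76, 73, 69]  (not all equal)
t=9: [53, 55, 63, 63, 60, 58, 55, 51]  (not all equal)
t=10: [86, 88, 96, 96, 93, 91, 88, 84]  (not all equal)
t=11: [57, 35, 43, 43, 40, 38, 35, 55]  (not all equal)
t=12: [70, 72, 56, 56, 53, 75, 72, 68]  (not all equal)
t=13: [50, 52, 60, 60, 57, 55, 52, 48]  (not all equal)
t=14: [71, 73, 81, 81, 78, 76, 73, 69]  (not all equal)
t=15: [55, 57, 65, 65, 62, 60, 57, 53]  (not all equal)
t=16: [71, 73, 57, 57, 78, 76, 73, 69]  (not all equal)
t=17: [55, 57, 65, 65, 62, 60, 57, 53]  (not all equal)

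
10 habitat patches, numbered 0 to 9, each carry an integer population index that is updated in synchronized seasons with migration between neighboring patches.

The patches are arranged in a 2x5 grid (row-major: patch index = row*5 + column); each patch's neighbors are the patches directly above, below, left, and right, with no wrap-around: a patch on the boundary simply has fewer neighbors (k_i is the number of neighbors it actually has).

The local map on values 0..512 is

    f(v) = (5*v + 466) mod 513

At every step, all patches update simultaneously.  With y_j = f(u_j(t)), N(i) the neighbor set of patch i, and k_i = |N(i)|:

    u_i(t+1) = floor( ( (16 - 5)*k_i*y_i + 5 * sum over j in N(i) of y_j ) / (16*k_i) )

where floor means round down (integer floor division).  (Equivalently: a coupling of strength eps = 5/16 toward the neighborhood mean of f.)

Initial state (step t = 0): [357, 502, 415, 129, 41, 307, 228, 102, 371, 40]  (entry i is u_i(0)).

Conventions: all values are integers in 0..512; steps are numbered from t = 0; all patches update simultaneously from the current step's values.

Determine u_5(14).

Simulating step by step:
t=0: [357, 502, 415, 129, 41, 307, 228, 102, 371, 40]
t=1: [273, 361, 436, 153, 145, 359, 185, 404, 257, 171]
t=2: [267, 227, 145, 188, 191, 246, 340, 366, 243, 261]
t=3: [214, 98, 184, 334, 367, 166, 126, 211, 186, 243]
t=4: [462, 402, 353, 159, 206, 276, 173, 423, 329, 194]
t=5: [259, 363, 193, 235, 423, 291, 287, 67, 109, 364]
t=6: [248, 260, 342, 165, 63, 353, 342, 329, 407, 241]
t=7: [178, 199, 142, 269, 246, 168, 133, 113, 356, 202]
t=8: [338, 360, 177, 239, 220, 260, 147, 50, 209, 364]
t=9: [140, 210, 279, 171, 74, 199, 187, 242, 391, 240]
t=10: [240, 424, 317, 308, 288, 379, 368, 205, 311, 195]
t=11: [138, 107, 451, 462, 390, 271, 257, 449, 471, 417]
t=12: [209, 387, 195, 225, 361, 247, 241, 165, 265, 439]
t=13: [413, 347, 354, 128, 173, 207, 171, 265, 216, 139]
t=14: [426, 202, 176, 106, 243, 447, 294, 223, 53, 141]

Answer: u_5(14) = 447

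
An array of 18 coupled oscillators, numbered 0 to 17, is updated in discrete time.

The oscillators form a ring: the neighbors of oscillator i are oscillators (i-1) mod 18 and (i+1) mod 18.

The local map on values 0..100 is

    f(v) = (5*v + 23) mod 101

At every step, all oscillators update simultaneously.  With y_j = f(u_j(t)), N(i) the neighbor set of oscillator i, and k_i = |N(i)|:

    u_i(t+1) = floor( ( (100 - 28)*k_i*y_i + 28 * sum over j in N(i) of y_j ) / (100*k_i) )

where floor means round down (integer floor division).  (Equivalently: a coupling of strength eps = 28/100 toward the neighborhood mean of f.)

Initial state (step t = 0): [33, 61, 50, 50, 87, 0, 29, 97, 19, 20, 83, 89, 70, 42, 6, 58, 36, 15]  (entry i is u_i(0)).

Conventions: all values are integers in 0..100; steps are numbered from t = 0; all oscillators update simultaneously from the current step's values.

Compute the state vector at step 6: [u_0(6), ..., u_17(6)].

Answer: [59, 80, 93, 74, 67, 62, 54, 72, 36, 76, 62, 67, 63, 72, 75, 82, 43, 35]

Derivation:
t=0: [33, 61, 50, 50, 87, 0, 29, 97, 19, 20, 83, 89, 70, 42, 6, 58, 36, 15]
t=1: [79, 40, 64, 68, 52, 33, 51, 13, 15, 22, 36, 60, 63, 39, 43, 14, 15, 82]
t=2: [17, 22, 40, 60, 78, 84, 79, 87, 87, 36, 8, 19, 30, 21, 41, 85, 87, 36]
t=3: [9, 26, 22, 18, 14, 31, 23, 48, 46, 17, 47, 31, 58, 33, 28, 42, 45, 9]
t=4: [65, 51, 32, 26, 79, 73, 45, 56, 46, 20, 52, 64, 30, 72, 61, 37, 46, 64]
t=5: [48, 72, 76, 50, 29, 69, 45, 13, 39, 34, 67, 50, 68, 71, 30, 14, 43, 42]
t=6: [59, 80, 93, 74, 67, 62, 54, 72, 36, 76, 62, 67, 63, 72, 75, 82, 43, 35]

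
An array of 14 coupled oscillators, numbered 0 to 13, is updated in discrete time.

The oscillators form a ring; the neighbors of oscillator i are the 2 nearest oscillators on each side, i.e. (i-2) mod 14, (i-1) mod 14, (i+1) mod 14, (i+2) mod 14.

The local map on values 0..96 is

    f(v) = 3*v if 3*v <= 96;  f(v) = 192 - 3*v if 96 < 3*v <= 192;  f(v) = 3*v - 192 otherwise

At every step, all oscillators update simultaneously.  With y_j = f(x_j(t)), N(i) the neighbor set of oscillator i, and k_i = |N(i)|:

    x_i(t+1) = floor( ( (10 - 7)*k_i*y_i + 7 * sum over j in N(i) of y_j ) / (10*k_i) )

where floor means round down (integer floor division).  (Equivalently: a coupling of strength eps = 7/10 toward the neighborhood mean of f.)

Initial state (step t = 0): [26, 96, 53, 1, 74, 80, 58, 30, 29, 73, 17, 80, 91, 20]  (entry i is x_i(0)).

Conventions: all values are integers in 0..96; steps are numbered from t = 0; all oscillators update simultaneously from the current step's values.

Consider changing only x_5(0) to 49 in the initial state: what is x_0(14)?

Answer: x_0(14) = 28
Key observation: This trace re-runs the system from the modified initial state.

Derivation:
t=0: [26, 96, 53, 1, 74, 49, 58, 30, 29, 73, 17, 80, 91, 20]
t=1: [70, 59, 46, 36, 26, 38, 49, 57, 58, 56, 57, 52, 65, 71]
t=2: [21, 35, 50, 64, 69, 63, 47, 35, 24, 24, 20, 22, 17, 18]
t=3: [59, 53, 41, 25, 21, 27, 46, 60, 68, 71, 63, 61, 57, 62]
t=4: [27, 38, 53, 65, 67, 60, 45, 33, 19, 12, 11, 11, 12, 15]
t=5: [57, 51, 39, 24, 21, 31, 47, 56, 55, 48, 38, 36, 44, 53]
t=6: [42, 46, 56, 68, 69, 64, 51, 45, 43, 51, 61, 63, 55, 45]
t=7: [48, 44, 32, 19, 17, 21, 35, 41, 44, 34, 25, 24, 31, 43]
t=8: [69, 64, 66, 64, 68, 65, 68, 73, 74, 75, 77, 77, 73, 66]
t=9: [11, 4, 6, 3, 7, 9, 16, 21, 28, 33, 34, 30, 25, 15]
t=10: [36, 21, 18, 16, 24, 32, 48, 63, 76, 85, 86, 80, 67, 50]
t=11: [54, 58, 62, 64, 64, 58, 50, 43, 42, 45, 47, 45, 44, 48]
t=12: [32, 20, 10, 7, 11, 23, 38, 50, 57, 58, 57, 54, 50, 43]
t=13: [62, 54, 45, 39, 44, 51, 52, 45, 34, 25, 25, 34, 49, 58]
t=14: [28, 36, 47, 55, 54, 51, 53, 59, 69, 77, 75, 64, 46, 35]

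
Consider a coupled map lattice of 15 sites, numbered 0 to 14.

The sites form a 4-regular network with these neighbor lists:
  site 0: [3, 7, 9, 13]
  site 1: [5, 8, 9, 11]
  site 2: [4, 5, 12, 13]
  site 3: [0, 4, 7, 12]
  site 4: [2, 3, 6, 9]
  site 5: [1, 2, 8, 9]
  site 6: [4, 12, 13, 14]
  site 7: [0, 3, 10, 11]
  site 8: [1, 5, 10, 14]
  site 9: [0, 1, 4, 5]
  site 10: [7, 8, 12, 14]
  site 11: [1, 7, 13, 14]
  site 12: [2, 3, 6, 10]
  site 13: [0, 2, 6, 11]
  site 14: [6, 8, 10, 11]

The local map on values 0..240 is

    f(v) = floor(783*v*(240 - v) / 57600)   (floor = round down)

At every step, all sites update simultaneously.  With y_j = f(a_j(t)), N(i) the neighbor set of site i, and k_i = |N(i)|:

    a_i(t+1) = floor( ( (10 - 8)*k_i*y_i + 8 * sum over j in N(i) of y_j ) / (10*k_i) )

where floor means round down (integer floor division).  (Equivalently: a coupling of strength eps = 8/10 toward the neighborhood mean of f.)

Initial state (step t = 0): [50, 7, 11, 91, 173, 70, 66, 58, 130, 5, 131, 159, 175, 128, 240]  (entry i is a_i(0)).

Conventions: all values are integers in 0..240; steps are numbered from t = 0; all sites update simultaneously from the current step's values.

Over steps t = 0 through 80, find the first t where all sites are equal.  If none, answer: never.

Answer: 6
Key observation: Synchronization is absorbing here: once all sites are equal they stay equal, and step 6 is the first all-equal step.

Derivation:
t=0: [50, 7, 11, 91, 173, 70, 66, 58, 130, 5, 131, 159, 175, 128, 240]  (not all equal)
t=1: [133, 113, 140, 153, 109, 85, 132, 165, 114, 96, 137, 106, 144, 137, 143]  (not all equal)
t=2: [183, 189, 188, 184, 188, 189, 190, 185, 189, 189, 185, 187, 188, 192, 192]  (not all equal)
t=3: [135, 131, 130, 136, 132, 131, 128, 138, 131, 133, 132, 130, 134, 132, 131]  (not all equal)
t=4: [192, 193, 193, 192, 193, 193, 193, 192, 193, 193, 193, 193, 193, 193, 193]  (not all equal)
t=5: [124, 123, 123, 124, 123, 123, 123, 124, 123, 123, 123, 123, 123, 123, 123]  (not all equal)
t=6: [195, 195, 195, 195, 195, 195, 195, 195, 195, 195, 195, 195, 195, 195, 195]  (all equal)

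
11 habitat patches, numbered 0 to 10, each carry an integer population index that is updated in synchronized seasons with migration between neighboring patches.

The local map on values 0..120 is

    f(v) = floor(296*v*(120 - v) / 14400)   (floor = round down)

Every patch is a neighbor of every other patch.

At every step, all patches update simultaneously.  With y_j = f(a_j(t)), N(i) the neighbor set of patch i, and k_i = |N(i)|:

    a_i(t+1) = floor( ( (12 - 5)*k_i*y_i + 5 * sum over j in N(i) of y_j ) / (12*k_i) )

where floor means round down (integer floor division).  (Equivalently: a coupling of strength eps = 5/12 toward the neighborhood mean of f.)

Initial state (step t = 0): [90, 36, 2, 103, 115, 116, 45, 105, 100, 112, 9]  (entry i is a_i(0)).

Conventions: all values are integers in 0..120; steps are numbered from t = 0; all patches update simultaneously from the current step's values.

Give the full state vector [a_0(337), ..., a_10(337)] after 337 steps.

Simulating step by step:
t=0: [90, 36, 2, 103, 115, 116, 45, 105, 100, 112, 9]
t=1: [44, 48, 17, 33, 20, 19, 52, 32, 37, 24, 25]
t=2: [61, 63, 43, 56, 47, 46, 64, 55, 59, 50, 51]
t=3: [72, 72, 69, 72, 70, 70, 72, 72, 72, 71, 71]
t=4: [71, 71, 71, 71, 71, 71, 71, 71, 71, 71, 71]
t=5: [71, 71, 71, 71, 71, 71, 71, 71, 71, 71, 71]

Answer: [71, 71, 71, 71, 71, 71, 71, 71, 71, 71, 71]
Key observation: The state at step 4, [71, 71, 71, 71, 71, 71, 71, 71, 71, 71, 71], reappears at step 5: the system is in a cycle of period 1 from step 4 on.  Therefore the state at step 337 equals the state at step 4 + ((337 - 4) mod 1) = 4, which is [71, 71, 71, 71, 71, 71, 71, 71, 71, 71, 71].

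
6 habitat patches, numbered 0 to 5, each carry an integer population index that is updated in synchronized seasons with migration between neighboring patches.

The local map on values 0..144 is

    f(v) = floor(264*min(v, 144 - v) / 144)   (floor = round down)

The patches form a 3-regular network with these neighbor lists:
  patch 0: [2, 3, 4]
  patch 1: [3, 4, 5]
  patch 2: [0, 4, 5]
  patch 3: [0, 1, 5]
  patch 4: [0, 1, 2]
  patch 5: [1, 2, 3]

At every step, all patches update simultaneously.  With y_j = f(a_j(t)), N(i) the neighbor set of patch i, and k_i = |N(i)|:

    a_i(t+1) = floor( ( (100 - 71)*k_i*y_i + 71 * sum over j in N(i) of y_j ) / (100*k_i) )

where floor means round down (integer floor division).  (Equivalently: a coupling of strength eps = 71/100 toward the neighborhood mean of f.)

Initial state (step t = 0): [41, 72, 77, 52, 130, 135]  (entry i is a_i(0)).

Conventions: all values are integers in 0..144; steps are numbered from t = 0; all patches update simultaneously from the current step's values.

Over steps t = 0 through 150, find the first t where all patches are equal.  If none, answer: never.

Answer: 16
Key observation: Synchronization is absorbing here: once all patches are equal they stay equal, and step 16 is the first all-equal step.

Derivation:
t=0: [41, 72, 77, 52, 130, 135]  (not all equal)
t=1: [79, 70, 62, 80, 85, 87]  (not all equal)
t=2: [114, 114, 111, 117, 116, 114]  (not all equal)
t=3: [53, 52, 55, 53, 55, 54]  (not all equal)
t=4: [98, 97, 99, 97, 98, 97]  (not all equal)
t=5: [84, 85, 83, 85, 84, 85]  (not all equal)
t=6: [109, 108, 109, 108, 109, 108]  (not all equal)
t=7: [64, 65, 64, 65, 64, 65]  (not all equal)
t=8: [117, 118, 117, 118, 117, 118]  (not all equal)
t=9: [48, 47, 48, 47, 48, 47]  (not all equal)
t=10: [87, 86, 87, 86, 87, 86]  (not all equal)
t=11: [104, 105, 104, 105, 104, 105]  (not all equal)
t=12: [72, 71, 72, 71, 72, 71]  (not all equal)
t=13: [131, 130, 131, 130, 131, 130]  (not all equal)
t=14: [23, 24, 23, 24, 23, 24]  (not all equal)
t=15: [42, 43, 42, 43, 42, 43]  (not all equal)
t=16: [77, 77, 77, 77, 77, 77]  (all equal)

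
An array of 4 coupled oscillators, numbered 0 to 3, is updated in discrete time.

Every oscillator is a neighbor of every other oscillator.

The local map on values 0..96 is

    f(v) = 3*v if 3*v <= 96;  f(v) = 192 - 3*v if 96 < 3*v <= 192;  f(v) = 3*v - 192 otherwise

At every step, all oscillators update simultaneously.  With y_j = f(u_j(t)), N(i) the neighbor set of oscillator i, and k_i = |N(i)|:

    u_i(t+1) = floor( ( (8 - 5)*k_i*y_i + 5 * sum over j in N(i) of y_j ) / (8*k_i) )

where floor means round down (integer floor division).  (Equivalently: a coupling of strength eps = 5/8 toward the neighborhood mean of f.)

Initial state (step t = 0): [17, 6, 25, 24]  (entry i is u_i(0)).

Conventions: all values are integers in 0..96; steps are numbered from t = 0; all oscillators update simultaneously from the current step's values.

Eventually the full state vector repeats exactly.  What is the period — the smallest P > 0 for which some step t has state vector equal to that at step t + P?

Simulating step by step:
t=0: [17, 6, 25, 24]
t=1: [53, 48, 57, 57]
t=2: [31, 33, 29, 29]
t=3: [90, 90, 89, 89]
t=4: [76, 76, 76, 76]
t=5: [36, 36, 36, 36]
t=6: [84, 84, 84, 84]
t=7: [60, 60, 60, 60]
t=8: [12, 12, 12, 12]
t=9: [36, 36, 36, 36]

Answer: 4
Key observation: The state at step 5, [36, 36, 36, 36], reappears at step 9 — and no state repeats earlier — so the cycle the system enters has period 4.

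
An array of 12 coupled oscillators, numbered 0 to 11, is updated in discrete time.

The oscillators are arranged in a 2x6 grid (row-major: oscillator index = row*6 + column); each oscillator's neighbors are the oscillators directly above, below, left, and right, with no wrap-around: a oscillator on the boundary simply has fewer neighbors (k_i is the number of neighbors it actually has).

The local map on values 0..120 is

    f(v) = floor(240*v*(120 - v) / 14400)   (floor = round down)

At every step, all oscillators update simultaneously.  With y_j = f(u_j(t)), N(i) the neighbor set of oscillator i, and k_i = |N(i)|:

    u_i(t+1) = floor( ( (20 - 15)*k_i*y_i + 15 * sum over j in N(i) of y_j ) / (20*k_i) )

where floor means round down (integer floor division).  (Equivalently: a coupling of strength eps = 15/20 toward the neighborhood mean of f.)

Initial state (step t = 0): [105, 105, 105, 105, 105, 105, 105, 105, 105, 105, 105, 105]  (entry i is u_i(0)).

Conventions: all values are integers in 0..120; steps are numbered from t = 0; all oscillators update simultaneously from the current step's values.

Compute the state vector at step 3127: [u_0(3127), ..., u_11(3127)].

Simulating step by step:
t=0: [105, 105, 105, 105, 105, 105, 105, 105, 105, 105, 105, 105]
t=1: [26, 26, 26, 26, 26, 26, 26, 26, 26, 26, 26, 26]
t=2: [40, 40, 40, 40, 40, 40, 40, 40, 40, 40, 40, 40]
t=3: [53, 53, 53, 53, 53, 53, 53, 53, 53, 53, 53, 53]
t=4: [59, 59, 59, 59, 59, 59, 59, 59, 59, 59, 59, 59]
t=5: [59, 59, 59, 59, 59, 59, 59, 59, 59, 59, 59, 59]

Answer: [59, 59, 59, 59, 59, 59, 59, 59, 59, 59, 59, 59]
Key observation: The state at step 4, [59, 59, 59, 59, 59, 59, 59, 59, 59, 59, 59, 59], reappears at step 5: the system is in a cycle of period 1 from step 4 on.  Therefore the state at step 3127 equals the state at step 4 + ((3127 - 4) mod 1) = 4, which is [59, 59, 59, 59, 59, 59, 59, 59, 59, 59, 59, 59].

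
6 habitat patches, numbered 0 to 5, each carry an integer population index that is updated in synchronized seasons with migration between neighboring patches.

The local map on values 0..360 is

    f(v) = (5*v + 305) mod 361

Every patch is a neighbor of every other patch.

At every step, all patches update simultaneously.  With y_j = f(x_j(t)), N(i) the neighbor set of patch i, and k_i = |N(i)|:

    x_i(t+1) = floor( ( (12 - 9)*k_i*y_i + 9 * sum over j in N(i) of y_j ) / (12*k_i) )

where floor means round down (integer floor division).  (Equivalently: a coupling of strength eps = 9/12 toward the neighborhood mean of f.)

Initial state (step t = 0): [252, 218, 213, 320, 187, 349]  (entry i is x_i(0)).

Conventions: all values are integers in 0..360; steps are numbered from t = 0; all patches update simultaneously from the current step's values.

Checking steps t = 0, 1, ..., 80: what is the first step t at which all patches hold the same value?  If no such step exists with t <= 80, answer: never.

Answer: 7
Key observation: Synchronization is absorbing here: once all patches are equal they stay equal, and step 7 is the first all-equal step.

Derivation:
t=0: [252, 218, 213, 320, 187, 349]  (not all equal)
t=1: [195, 214, 212, 193, 199, 207]  (not all equal)
t=2: [234, 244, 243, 233, 236, 240]  (not all equal)
t=3: [50, 55, 55, 50, 51, 53]  (not all equal)
t=4: [204, 207, 207, 204, 205, 206]  (not all equal)
t=5: [248, 250, 250, 248, 249, 249]  (not all equal)
t=6: [105, 106, 106, 105, 106, 106]  (not all equal)
t=7: [111, 111, 111, 111, 111, 111]  (all equal)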